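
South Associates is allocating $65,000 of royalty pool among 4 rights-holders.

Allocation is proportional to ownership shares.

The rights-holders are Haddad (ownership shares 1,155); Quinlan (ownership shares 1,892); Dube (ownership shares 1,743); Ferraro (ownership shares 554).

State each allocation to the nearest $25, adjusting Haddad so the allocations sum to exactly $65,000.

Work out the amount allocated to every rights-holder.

Total ownership shares = 5,344.
Unrounded shares: Haddad 1,155/5,344 × $65,000 = 14,048.47; Quinlan 1,892/5,344 × $65,000 = 23,012.72; Dube 1,743/5,344 × $65,000 = 21,200.41; Ferraro 554/5,344 × $65,000 = 6,738.40.
Rounded to nearest $25: Haddad $14,050; Quinlan $23,025; Dube $21,200; Ferraro $6,750. Sum = $65,025.
Difference $65,000 − $65,025 = −$25 applied to Haddad: Haddad becomes $14,025.

Haddad: $14,025 | Quinlan: $23,025 | Dube: $21,200 | Ferraro: $6,750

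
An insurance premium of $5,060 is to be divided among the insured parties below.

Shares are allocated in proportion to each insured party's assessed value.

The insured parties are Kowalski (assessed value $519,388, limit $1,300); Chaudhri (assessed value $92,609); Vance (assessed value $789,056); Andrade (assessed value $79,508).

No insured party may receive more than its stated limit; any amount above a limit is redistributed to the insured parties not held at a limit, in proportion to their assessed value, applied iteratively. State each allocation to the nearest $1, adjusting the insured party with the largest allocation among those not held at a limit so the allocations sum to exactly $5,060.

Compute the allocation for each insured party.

Kowalski: $1,300 | Chaudhri: $362 | Vance: $3,087 | Andrade: $311

Total assessed value = 1,480,561.
Pro-rata shares before constraints: Kowalski 1,775.07; Chaudhri 316.503; Vance 2,696.70; Andrade 271.73.
Cap binds for Kowalski ($1,300); balance $3,760 reallocated over remaining assessed value 961,173.
Shares after redistribution: Chaudhri 362.28 → $362; Vance 3,086.70 → $3,087; Andrade 311.03 → $311.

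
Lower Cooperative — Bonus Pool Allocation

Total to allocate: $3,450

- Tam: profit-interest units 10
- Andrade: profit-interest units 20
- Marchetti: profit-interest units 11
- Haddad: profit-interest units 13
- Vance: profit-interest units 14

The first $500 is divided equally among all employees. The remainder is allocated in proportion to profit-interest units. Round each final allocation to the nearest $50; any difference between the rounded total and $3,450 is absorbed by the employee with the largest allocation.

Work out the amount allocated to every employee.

Tam: $550; Andrade: $950; Marchetti: $600; Haddad: $650; Vance: $700

$500 shared equally gives $100 per employee.
Remainder $2,950 by profit-interest units (total 68): Tam 433.82 → $450; Andrade 867.65 → $850; Marchetti 477.21 → $500; Haddad 563.97 → $550; Vance 607.35 → $600.
Totals: Tam $100 + $450 = $550; Andrade $100 + $850 = $950; Marchetti $100 + $500 = $600; Haddad $100 + $550 = $650; Vance $100 + $600 = $700.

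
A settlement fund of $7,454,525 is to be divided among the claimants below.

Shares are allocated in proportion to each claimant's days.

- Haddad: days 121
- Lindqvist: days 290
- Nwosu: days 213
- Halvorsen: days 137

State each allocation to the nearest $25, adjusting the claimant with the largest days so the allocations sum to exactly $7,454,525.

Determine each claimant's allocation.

Haddad: $1,185,275 | Lindqvist: $2,840,775 | Nwosu: $2,086,475 | Halvorsen: $1,342,000

Days total: 761.
Pro-rata amounts: Haddad 121/761 × $7,454,525 = 1,185,279.27; Lindqvist 290/761 × $7,454,525 = 2,840,751.97; Nwosu 213/761 × $7,454,525 = 2,086,483.34; Halvorsen 137/761 × $7,454,525 = 1,342,010.41.
After rounding ($25): Haddad $1,185,275; Lindqvist $2,840,750; Nwosu $2,086,475; Halvorsen $1,342,000. Sum = $7,454,500.
Difference $7,454,525 − $7,454,500 = +$25 applied to largest days (Lindqvist): Lindqvist becomes $2,840,775.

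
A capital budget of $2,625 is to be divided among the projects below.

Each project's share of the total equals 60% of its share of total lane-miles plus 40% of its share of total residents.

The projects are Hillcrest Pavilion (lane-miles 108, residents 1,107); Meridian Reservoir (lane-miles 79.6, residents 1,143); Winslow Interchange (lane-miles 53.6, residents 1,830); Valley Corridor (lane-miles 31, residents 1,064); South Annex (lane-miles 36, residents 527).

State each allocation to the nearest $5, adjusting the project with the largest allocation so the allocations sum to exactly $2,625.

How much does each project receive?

Hillcrest Pavilion: $755 | Meridian Reservoir: $620 | Winslow Interchange: $615 | Valley Corridor: $355 | South Annex: $280

Lane-miles total 308.2; residents total 5,671.
Blended shares (60% lane-miles + 40% residents): Hillcrest Pavilion 0.2883; Meridian Reservoir 0.2356; Winslow Interchange 0.2334; Valley Corridor 0.1354; South Annex 0.1073.
Unrounded shares: Hillcrest Pavilion 756.88; Meridian Reservoir 618.41; Winslow Interchange 612.74; Valley Corridor 355.42; South Annex 281.55.
At nearest $5: Hillcrest Pavilion $755; Meridian Reservoir $620; Winslow Interchange $615; Valley Corridor $355; South Annex $280. Sum = $2,625.
No rounding difference to absorb.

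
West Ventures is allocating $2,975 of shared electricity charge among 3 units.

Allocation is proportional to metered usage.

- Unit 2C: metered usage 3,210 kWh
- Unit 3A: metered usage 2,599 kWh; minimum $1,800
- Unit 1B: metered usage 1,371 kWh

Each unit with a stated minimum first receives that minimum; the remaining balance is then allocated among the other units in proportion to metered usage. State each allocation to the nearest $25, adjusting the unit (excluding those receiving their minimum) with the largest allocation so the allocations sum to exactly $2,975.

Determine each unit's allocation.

Fund the minimums — Unit 3A $1,800. Balance $1,175.
Balance split over remaining metered usage 4,581: Unit 2C 823.35 → $825; Unit 1B 351.65 → $350.

Unit 2C: $825 · Unit 3A: $1,800 · Unit 1B: $350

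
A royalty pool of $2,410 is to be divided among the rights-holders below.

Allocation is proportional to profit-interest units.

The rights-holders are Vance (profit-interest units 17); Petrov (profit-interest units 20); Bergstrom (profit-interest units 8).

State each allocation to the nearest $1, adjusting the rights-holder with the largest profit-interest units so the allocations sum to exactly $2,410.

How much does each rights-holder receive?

Vance: $910 · Petrov: $1,072 · Bergstrom: $428

Profit-interest units total: 45.
Raw shares: Vance 17/45 × $2,410 = 910.44; Petrov 20/45 × $2,410 = 1,071.11; Bergstrom 8/45 × $2,410 = 428.44.
After rounding ($1): Vance $910; Petrov $1,071; Bergstrom $428. Sum = $2,409.
Difference $2,410 − $2,409 = +$1 applied to largest profit-interest units (Petrov): Petrov becomes $1,072.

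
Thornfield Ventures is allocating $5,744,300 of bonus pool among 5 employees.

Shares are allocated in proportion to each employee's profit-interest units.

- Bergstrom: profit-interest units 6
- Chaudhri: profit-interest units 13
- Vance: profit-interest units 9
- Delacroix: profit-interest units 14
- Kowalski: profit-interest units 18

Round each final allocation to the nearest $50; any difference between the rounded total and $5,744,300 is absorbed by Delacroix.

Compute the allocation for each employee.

Profit-interest units total: 60.
Proportional shares: Bergstrom 6/60 × $5,744,300 = 574,430.00; Chaudhri 13/60 × $5,744,300 = 1,244,598.33; Vance 9/60 × $5,744,300 = 861,645.00; Delacroix 14/60 × $5,744,300 = 1,340,336.67; Kowalski 18/60 × $5,744,300 = 1,723,290.00.
At nearest $50: Bergstrom $574,450; Chaudhri $1,244,600; Vance $861,650; Delacroix $1,340,350; Kowalski $1,723,300. Sum = $5,744,350.
Difference $5,744,300 − $5,744,350 = −$50 applied to Delacroix: Delacroix becomes $1,340,300.

Bergstrom: $574,450; Chaudhri: $1,244,600; Vance: $861,650; Delacroix: $1,340,300; Kowalski: $1,723,300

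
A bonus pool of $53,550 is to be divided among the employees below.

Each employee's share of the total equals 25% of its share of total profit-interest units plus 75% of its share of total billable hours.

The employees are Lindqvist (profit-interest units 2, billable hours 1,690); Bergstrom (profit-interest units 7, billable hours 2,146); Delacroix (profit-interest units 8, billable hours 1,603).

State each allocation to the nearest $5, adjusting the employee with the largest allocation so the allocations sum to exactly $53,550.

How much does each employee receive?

Profit-interest units total 17; billable hours total 5,439.
Blended shares (25% profit-interest units + 75% billable hours): Lindqvist 0.2625; Bergstrom 0.3989; Delacroix 0.3387.
Raw shares: Lindqvist 14,054.25; Bergstrom 21,358.93; Delacroix 18,136.82.
Rounded to nearest $5: Lindqvist $14,055; Bergstrom $21,360; Delacroix $18,135. Sum = $53,550.
Rounded total matches; no reconciliation needed.

Lindqvist: $14,055 · Bergstrom: $21,360 · Delacroix: $18,135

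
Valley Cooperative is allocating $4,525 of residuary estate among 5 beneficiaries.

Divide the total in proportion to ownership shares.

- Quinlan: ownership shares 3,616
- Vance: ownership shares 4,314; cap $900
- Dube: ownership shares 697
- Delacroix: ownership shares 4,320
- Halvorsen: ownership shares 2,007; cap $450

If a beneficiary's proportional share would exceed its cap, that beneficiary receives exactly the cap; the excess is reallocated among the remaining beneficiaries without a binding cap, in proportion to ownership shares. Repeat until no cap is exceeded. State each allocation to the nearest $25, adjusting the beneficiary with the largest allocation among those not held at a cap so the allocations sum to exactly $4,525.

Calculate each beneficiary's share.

Combined ownership shares = 14,954.
Proportional shares (ignoring caps): Quinlan 1,094.18; Vance 1,305.39; Dube 210.91; Delacroix 1,307.21; Halvorsen 607.31.
Capped: Vance ($900), Halvorsen ($450); residual $3,175 reallocated over remaining ownership shares 8,633.
Shares after redistribution: Quinlan 1,329.87 → $1,325; Dube 256.34 → $250; Delacroix 1,588.79 → $1,600.

Quinlan: $1,325 | Vance: $900 | Dube: $250 | Delacroix: $1,600 | Halvorsen: $450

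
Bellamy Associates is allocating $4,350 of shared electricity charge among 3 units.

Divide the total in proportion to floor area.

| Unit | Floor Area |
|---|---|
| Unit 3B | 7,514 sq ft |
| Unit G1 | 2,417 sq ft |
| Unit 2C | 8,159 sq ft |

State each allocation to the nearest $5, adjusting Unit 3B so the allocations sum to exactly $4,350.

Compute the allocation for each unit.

Unit 3B: $1,810 · Unit G1: $580 · Unit 2C: $1,960

Floor area total: 18,090.
Proportional shares: Unit 3B 7,514/18,090 × $4,350 = 1,806.85; Unit G1 2,417/18,090 × $4,350 = 581.20; Unit 2C 8,159/18,090 × $4,350 = 1,961.95.
At nearest $5: Unit 3B $1,805; Unit G1 $580; Unit 2C $1,960. Sum = $4,345.
Difference $4,350 − $4,345 = +$5 applied to Unit 3B: Unit 3B becomes $1,810.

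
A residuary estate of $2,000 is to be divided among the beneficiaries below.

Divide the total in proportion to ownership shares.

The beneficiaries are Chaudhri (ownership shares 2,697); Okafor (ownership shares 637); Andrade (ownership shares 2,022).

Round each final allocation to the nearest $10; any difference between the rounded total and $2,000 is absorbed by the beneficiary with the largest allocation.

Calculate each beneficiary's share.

Combined ownership shares = 5,356.
Proportional shares: Chaudhri 2,697/5,356 × $2,000 = 1,007.09; Okafor 637/5,356 × $2,000 = 237.86; Andrade 2,022/5,356 × $2,000 = 755.04.
After rounding ($10): Chaudhri $1,010; Okafor $240; Andrade $760. Sum = $2,010.
Difference $2,000 − $2,010 = −$10 applied to largest allocation (Chaudhri): Chaudhri becomes $1,000.

Chaudhri: $1,000 · Okafor: $240 · Andrade: $760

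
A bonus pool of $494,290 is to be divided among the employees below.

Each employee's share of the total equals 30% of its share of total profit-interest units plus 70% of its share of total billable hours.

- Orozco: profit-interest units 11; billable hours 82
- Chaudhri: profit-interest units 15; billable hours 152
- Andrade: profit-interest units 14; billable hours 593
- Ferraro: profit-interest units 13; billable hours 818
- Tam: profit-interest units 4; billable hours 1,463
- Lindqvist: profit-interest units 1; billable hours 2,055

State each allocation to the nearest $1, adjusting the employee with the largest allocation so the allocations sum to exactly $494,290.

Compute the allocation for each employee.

Totals — profit-interest units 58, billable hours 5,163.
Composite weights (30% profit-interest units + 70% billable hours): Orozco 0.0680; Chaudhri 0.0982; Andrade 0.1528; Ferraro 0.1781; Tam 0.2190; Lindqvist 0.2838.
Raw shares: Orozco 33,618.70; Chaudhri 48,536.5003; Andrade 75,533.83; Ferraro 88,055.73; Tam 108,270.93; Lindqvist 140,274.31.
After rounding ($1): Orozco $33,619; Chaudhri $48,537; Andrade $75,534; Ferraro $88,056; Tam $108,271; Lindqvist $140,274. Sum = $494,291.
Difference $494,290 − $494,291 = −$1 applied to largest allocation (Lindqvist): Lindqvist becomes $140,273.

Orozco: $33,619; Chaudhri: $48,537; Andrade: $75,534; Ferraro: $88,056; Tam: $108,271; Lindqvist: $140,273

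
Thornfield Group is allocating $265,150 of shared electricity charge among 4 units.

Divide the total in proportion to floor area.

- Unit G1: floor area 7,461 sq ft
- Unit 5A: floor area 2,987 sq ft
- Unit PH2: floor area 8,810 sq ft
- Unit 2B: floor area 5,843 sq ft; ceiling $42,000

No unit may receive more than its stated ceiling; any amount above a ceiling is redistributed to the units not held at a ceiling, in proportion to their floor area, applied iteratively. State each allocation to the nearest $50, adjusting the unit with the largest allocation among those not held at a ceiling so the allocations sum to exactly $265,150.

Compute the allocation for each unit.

Total floor area = 25,101.
Pro-rata shares before constraints: Unit G1 78,812.96; Unit 5A 31,552.65; Unit PH2 93,062.89; Unit 2B 61,721.50.
Held at cap: Unit 2B ($42,000); remaining pool $223,150 reallocated over remaining floor area 19,258.
Remaining shares: Unit G1 86,453.53 → $86,450; Unit 5A 34,611.54 → $34,600; Unit PH2 102,084.93 → $102,100.

Unit G1: $86,450 · Unit 5A: $34,600 · Unit PH2: $102,100 · Unit 2B: $42,000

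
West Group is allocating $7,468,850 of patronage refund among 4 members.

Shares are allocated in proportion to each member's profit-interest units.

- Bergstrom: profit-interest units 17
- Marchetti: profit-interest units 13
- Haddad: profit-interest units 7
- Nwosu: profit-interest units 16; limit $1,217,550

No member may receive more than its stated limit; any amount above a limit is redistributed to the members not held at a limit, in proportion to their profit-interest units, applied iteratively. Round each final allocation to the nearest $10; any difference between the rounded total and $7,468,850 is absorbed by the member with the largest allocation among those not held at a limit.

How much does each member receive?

Bergstrom: $2,872,220 · Marchetti: $2,196,400 · Haddad: $1,182,680 · Nwosu: $1,217,550

Profit-interest units total: 53.
Proportional shares (ignoring caps): Bergstrom 2,395,668.87; Marchetti 1,831,982.08; Haddad 986,451.89; Nwosu 2,254,747.17.
Held at cap: Nwosu ($1,217,550); remaining pool $6,251,300 reallocated over remaining profit-interest units 37.
Shares after redistribution: Bergstrom 2,872,218.92 → $2,872,220; Marchetti 2,196,402.70 → $2,196,400; Haddad 1,182,678.38 → $1,182,680.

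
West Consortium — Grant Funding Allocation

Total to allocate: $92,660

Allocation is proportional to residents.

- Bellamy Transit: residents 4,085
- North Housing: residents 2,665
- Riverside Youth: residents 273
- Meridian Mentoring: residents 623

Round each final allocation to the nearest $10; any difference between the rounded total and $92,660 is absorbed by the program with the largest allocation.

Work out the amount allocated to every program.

Combined residents = 7,646.
Raw shares: Bellamy Transit 4,085/7,646 × $92,660 = 49,505.11; North Housing 2,665/7,646 × $92,660 = 32,296.48; Riverside Youth 273/7,646 × $92,660 = 3,308.42; Meridian Mentoring 623/7,646 × $92,660 = 7,549.98.
After rounding ($10): Bellamy Transit $49,510; North Housing $32,300; Riverside Youth $3,310; Meridian Mentoring $7,550. Sum = $92,670.
Difference $92,660 − $92,670 = −$10 applied to largest allocation (Bellamy Transit): Bellamy Transit becomes $49,500.

Bellamy Transit: $49,500; North Housing: $32,300; Riverside Youth: $3,310; Meridian Mentoring: $7,550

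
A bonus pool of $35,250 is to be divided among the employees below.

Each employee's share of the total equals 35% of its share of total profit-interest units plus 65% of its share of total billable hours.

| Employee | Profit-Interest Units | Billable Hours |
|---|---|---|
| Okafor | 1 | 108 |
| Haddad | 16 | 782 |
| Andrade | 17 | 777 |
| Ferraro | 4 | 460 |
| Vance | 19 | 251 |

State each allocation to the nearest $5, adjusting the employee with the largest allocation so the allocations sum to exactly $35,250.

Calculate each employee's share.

Okafor: $1,255 · Haddad: $11,000 · Andrade: $11,165 · Ferraro: $5,300 · Vance: $6,530

Totals — profit-interest units 57, billable hours 2,378.
Composite weights (35% profit-interest units + 65% billable hours): Okafor 0.0357; Haddad 0.3120; Andrade 0.3168; Ferraro 0.1503; Vance 0.1853.
Proportional shares: Okafor 1,257.05; Haddad 10,997.88; Andrade 11,166.15; Ferraro 5,297.98; Vance 6,530.93.
Rounded to nearest $5: Okafor $1,255; Haddad $11,000; Andrade $11,165; Ferraro $5,300; Vance $6,530. Sum = $35,250.
No rounding difference to absorb.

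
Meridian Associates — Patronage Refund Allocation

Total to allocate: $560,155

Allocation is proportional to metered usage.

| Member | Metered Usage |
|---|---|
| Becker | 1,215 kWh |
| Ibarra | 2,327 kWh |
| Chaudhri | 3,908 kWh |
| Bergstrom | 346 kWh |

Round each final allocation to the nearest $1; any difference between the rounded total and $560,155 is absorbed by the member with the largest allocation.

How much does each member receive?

Becker: $87,300 | Ibarra: $167,199 | Chaudhri: $280,795 | Bergstrom: $24,861

Combined metered usage = 7,796.
Pro-rata amounts: Becker 1,215/7,796 × $560,155 = 87,299.68; Ibarra 2,327/7,796 × $560,155 = 167,198.65; Chaudhri 3,908/7,796 × $560,155 = 280,796.02; Bergstrom 346/7,796 × $560,155 = 24,860.65.
Rounded to nearest $1: Becker $87,300; Ibarra $167,199; Chaudhri $280,796; Bergstrom $24,861. Sum = $560,156.
Difference $560,155 − $560,156 = −$1 applied to largest allocation (Chaudhri): Chaudhri becomes $280,795.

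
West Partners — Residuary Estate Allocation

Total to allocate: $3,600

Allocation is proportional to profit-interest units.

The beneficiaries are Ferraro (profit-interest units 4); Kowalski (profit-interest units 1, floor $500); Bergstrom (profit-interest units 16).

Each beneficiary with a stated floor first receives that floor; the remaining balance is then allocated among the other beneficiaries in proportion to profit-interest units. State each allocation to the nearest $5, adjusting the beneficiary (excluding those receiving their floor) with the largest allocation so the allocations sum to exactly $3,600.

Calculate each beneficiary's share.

Fund the minimums — Kowalski $500. Residual $3,100.
Residual split over remaining profit-interest units 20: Ferraro 620.00 → $620; Bergstrom 2,480.00 → $2,480.

Ferraro: $620 · Kowalski: $500 · Bergstrom: $2,480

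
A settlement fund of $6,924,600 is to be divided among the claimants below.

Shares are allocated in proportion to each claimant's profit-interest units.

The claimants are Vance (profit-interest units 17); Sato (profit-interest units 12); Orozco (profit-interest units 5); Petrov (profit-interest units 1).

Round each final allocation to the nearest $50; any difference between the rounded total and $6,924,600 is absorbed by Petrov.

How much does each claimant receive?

Profit-interest units total: 35.
Pro-rata amounts: Vance 17/35 × $6,924,600 = 3,363,377.14; Sato 12/35 × $6,924,600 = 2,374,148.57; Orozco 5/35 × $6,924,600 = 989,228.57; Petrov 1/35 × $6,924,600 = 197,845.71.
After rounding ($50): Vance $3,363,400; Sato $2,374,150; Orozco $989,250; Petrov $197,850. Sum = $6,924,650.
Difference $6,924,600 − $6,924,650 = −$50 applied to Petrov: Petrov becomes $197,800.

Vance: $3,363,400 | Sato: $2,374,150 | Orozco: $989,250 | Petrov: $197,800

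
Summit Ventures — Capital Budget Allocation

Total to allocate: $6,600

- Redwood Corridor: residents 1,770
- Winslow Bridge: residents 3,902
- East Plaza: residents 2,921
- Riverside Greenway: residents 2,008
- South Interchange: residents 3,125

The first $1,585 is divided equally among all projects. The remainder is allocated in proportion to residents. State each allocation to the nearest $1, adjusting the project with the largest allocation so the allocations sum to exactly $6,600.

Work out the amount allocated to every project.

Redwood Corridor: $964; Winslow Bridge: $1,742; East Plaza: $1,384; Riverside Greenway: $1,051; South Interchange: $1,459

Equal tier: $1,585 ÷ 5 = $317 apiece.
Remainder $5,015 by residents (total 13,726): Redwood Corridor 646.70 → $647; Winslow Bridge 1,425.65 → $1,426; East Plaza 1,067.23 → $1,067; Riverside Greenway 733.65 → $734; South Interchange 1,141.77 → $1,142.
Rounding difference −$1 on remainder applied to Winslow Bridge.
Totals: Redwood Corridor $317 + $647 = $964; Winslow Bridge $317 + $1,425 = $1,742; East Plaza $317 + $1,067 = $1,384; Riverside Greenway $317 + $734 = $1,051; South Interchange $317 + $1,142 = $1,459.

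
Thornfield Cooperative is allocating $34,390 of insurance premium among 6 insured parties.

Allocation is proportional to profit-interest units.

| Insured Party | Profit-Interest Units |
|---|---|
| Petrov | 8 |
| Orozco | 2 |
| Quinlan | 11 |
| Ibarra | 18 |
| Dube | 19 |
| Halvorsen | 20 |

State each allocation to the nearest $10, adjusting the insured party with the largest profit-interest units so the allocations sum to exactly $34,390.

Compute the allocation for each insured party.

Sum of profit-interest units: 78.
Proportional shares: Petrov 8/78 × $34,390 = 3,527.18; Orozco 2/78 × $34,390 = 881.79; Quinlan 11/78 × $34,390 = 4,849.87; Ibarra 18/78 × $34,390 = 7,936.15; Dube 19/78 × $34,390 = 8,377.05; Halvorsen 20/78 × $34,390 = 8,817.95.
Rounded to nearest $10: Petrov $3,530; Orozco $880; Quinlan $4,850; Ibarra $7,940; Dube $8,380; Halvorsen $8,820. Sum = $34,400.
Difference $34,390 − $34,400 = −$10 applied to largest profit-interest units (Halvorsen): Halvorsen becomes $8,810.

Petrov: $3,530; Orozco: $880; Quinlan: $4,850; Ibarra: $7,940; Dube: $8,380; Halvorsen: $8,810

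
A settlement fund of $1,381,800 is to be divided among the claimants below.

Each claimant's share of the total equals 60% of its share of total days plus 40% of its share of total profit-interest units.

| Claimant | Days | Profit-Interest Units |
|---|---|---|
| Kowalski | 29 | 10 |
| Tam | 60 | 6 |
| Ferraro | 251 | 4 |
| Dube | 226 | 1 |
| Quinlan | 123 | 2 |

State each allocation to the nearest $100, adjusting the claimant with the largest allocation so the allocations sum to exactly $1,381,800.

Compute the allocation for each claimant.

Kowalski: $275,200; Tam: $216,400; Ferraro: $398,100; Dube: $296,000; Quinlan: $196,100

Days total 689; profit-interest units total 23.
Combined weights (60% days + 40% profit-interest units): Kowalski 0.1992; Tam 0.1566; Ferraro 0.2881; Dube 0.2142; Quinlan 0.1419.
Unrounded shares: Kowalski 275,209.01; Tam 216,386.37; Ferraro 398,155.81; Dube 295,979.17; Quinlan 196,069.63.
Rounded to nearest $100: Kowalski $275,200; Tam $216,400; Ferraro $398,200; Dube $296,000; Quinlan $196,100. Sum = $1,381,900.
Difference $1,381,800 − $1,381,900 = −$100 applied to largest allocation (Ferraro): Ferraro becomes $398,100.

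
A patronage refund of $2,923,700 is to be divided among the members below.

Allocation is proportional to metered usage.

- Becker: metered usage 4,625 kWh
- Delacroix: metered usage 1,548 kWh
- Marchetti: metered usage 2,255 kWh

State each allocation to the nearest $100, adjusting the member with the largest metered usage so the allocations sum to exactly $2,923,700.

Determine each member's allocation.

Becker: $1,604,400 · Delacroix: $537,000 · Marchetti: $782,300

Total metered usage = 4,625 + 1,548 + 2,255 = 8,428.
Raw shares: Becker 1,604,427.21; Delacroix 537,006.12; Marchetti 782,266.67.
Rounded to nearest $100: Becker $1,604,400; Delacroix $537,000; Marchetti $782,300. Sum = $2,923,700.
No rounding difference to absorb.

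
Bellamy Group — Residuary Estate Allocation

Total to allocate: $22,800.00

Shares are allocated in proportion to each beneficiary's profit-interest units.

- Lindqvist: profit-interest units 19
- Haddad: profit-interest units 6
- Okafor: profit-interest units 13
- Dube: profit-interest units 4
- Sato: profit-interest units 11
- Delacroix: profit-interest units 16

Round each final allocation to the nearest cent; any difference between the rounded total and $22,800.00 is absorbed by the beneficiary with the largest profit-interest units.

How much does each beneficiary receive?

Lindqvist: $6,278.26 · Haddad: $1,982.61 · Okafor: $4,295.65 · Dube: $1,321.74 · Sato: $3,634.78 · Delacroix: $5,286.96

Profit-interest units total: 19 + 6 + 13 + 4 + 11 + 16 = 69.
Unrounded shares: Lindqvist 6,278.2609; Haddad 1,982.6087; Okafor 4,295.6522; Dube 1,321.7391; Sato 3,634.7826; Delacroix 5,286.9565.
At nearest cent: Lindqvist $6,278.26; Haddad $1,982.61; Okafor $4,295.65; Dube $1,321.74; Sato $3,634.78; Delacroix $5,286.96. Sum = $22,800.00.
No rounding difference to absorb.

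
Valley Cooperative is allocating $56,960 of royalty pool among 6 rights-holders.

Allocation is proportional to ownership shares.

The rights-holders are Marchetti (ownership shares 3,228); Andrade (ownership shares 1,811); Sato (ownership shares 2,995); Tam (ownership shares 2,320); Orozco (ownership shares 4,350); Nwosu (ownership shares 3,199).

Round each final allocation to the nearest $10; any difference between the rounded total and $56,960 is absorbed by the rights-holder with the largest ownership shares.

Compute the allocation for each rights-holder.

Sum of ownership shares: 3,228 + 1,811 + 2,995 + 2,320 + 4,350 + 3,199 = 17,903.
Proportional shares: Marchetti 10,270.17; Andrade 5,761.86; Sato 9,528.86; Tam 7,381.29; Orozco 13,839.92; Nwosu 10,177.91.
After rounding ($10): Marchetti $10,270; Andrade $5,760; Sato $9,530; Tam $7,380; Orozco $13,840; Nwosu $10,180. Sum = $56,960.
Sum already equals the total — no adjustment.

Marchetti: $10,270 · Andrade: $5,760 · Sato: $9,530 · Tam: $7,380 · Orozco: $13,840 · Nwosu: $10,180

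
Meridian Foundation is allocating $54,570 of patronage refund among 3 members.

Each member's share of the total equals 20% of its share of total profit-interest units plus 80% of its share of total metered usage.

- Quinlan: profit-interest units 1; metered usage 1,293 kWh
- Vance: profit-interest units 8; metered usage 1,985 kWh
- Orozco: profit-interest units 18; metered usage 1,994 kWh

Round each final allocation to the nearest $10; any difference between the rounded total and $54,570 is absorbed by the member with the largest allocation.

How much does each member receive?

Quinlan: $11,110 · Vance: $19,670 · Orozco: $23,790

Totals — profit-interest units 27, metered usage 5,272.
Composite weights (20% profit-interest units + 80% metered usage): Quinlan 0.2036; Vance 0.3605; Orozco 0.4359.
Unrounded shares: Quinlan 11,111.20; Vance 19,671.02; Orozco 23,787.77.
Rounded to nearest $10: Quinlan $11,110; Vance $19,670; Orozco $23,790. Sum = $54,570.
No rounding difference to absorb.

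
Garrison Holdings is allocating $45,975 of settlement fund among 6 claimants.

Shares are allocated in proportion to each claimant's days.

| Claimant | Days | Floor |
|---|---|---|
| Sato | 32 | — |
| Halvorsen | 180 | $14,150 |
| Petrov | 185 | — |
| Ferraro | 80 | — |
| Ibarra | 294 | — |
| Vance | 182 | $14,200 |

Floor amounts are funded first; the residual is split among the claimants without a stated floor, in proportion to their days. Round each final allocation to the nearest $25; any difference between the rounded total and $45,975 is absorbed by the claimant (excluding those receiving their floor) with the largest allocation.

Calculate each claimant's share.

Fund the minimums — Halvorsen $14,150; Vance $14,200. Residual $17,625.
Residual split over remaining days 591: Sato 954.31 → $950; Petrov 5,517.13 → $5,525; Ferraro 2,385.79 → $2,375; Ibarra 8,767.77 → $8,775.

Sato: $950; Halvorsen: $14,150; Petrov: $5,525; Ferraro: $2,375; Ibarra: $8,775; Vance: $14,200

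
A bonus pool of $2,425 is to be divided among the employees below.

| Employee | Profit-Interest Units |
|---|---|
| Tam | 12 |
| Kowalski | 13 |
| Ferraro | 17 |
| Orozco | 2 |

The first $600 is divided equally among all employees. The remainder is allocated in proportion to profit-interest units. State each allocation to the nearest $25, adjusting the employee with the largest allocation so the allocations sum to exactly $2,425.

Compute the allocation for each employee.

First tranche $600 split equally: $150 each.
Remainder $1,825 by profit-interest units (total 44): Tam 497.73 → $500; Kowalski 539.20 → $550; Ferraro 705.11 → $700; Orozco 82.95 → $75.
Totals: Tam $150 + $500 = $650; Kowalski $150 + $550 = $700; Ferraro $150 + $700 = $850; Orozco $150 + $75 = $225.

Tam: $650 | Kowalski: $700 | Ferraro: $850 | Orozco: $225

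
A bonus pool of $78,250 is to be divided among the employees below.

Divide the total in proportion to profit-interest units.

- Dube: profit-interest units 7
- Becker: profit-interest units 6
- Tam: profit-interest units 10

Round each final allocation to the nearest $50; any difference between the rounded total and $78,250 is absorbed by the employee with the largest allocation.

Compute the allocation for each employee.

Profit-interest units total: 23.
Proportional shares: Dube 7/23 × $78,250 = 23,815.22; Becker 6/23 × $78,250 = 20,413.04; Tam 10/23 × $78,250 = 34,021.74.
After rounding ($50): Dube $23,800; Becker $20,400; Tam $34,000. Sum = $78,200.
Difference $78,250 − $78,200 = +$50 applied to largest allocation (Tam): Tam becomes $34,050.

Dube: $23,800 | Becker: $20,400 | Tam: $34,050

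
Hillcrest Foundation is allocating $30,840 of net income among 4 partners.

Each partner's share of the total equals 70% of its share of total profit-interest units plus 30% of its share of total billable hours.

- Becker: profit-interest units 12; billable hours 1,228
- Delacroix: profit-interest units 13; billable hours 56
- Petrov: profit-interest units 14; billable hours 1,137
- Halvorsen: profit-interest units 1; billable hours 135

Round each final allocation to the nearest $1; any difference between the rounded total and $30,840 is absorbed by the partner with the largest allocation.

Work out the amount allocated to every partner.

Profit-interest units total 40; billable hours total 2,556.
Combined weights (70% profit-interest units + 30% billable hours): Becker 0.3541; Delacroix 0.2341; Petrov 0.3785; Halvorsen 0.0333.
Pro-rata amounts: Becker 10,921.41; Delacroix 7,218.80; Petrov 11,671.42; Halvorsen 1,028.36.
After rounding ($1): Becker $10,921; Delacroix $7,219; Petrov $11,671; Halvorsen $1,028. Sum = $30,839.
Difference $30,840 − $30,839 = +$1 applied to largest allocation (Petrov): Petrov becomes $11,672.

Becker: $10,921 · Delacroix: $7,219 · Petrov: $11,672 · Halvorsen: $1,028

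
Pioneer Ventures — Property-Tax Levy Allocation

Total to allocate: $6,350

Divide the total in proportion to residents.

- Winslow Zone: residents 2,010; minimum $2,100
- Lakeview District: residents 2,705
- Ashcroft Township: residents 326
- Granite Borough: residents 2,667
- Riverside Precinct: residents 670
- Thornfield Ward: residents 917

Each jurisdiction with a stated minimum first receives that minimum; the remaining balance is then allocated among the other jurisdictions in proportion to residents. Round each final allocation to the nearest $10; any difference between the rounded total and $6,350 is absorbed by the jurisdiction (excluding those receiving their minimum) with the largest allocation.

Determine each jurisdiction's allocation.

Winslow Zone: $2,100 · Lakeview District: $1,580 · Ashcroft Township: $190 · Granite Borough: $1,560 · Riverside Precinct: $390 · Thornfield Ward: $530

Minimums first: Winslow Zone $2,100. Balance $4,250.
Balance split over remaining residents 7,285: Lakeview District 1,578.07 → $1,580; Ashcroft Township 190.19 → $190; Granite Borough 1,555.90 → $1,560; Riverside Precinct 390.87 → $390; Thornfield Ward 534.97 → $530.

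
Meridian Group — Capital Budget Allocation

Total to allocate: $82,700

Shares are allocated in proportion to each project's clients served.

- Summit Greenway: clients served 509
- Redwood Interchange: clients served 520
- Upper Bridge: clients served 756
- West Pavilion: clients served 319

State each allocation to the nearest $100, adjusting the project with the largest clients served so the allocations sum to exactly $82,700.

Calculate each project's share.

Summit Greenway: $20,000 · Redwood Interchange: $20,400 · Upper Bridge: $29,800 · West Pavilion: $12,500

Total clients served = 2,104.
Unrounded shares: Summit Greenway 509/2,104 × $82,700 = 20,006.80; Redwood Interchange 520/2,104 × $82,700 = 20,439.16; Upper Bridge 756/2,104 × $82,700 = 29,715.40; West Pavilion 319/2,104 × $82,700 = 12,538.64.
Rounded to nearest $100: Summit Greenway $20,000; Redwood Interchange $20,400; Upper Bridge $29,700; West Pavilion $12,500. Sum = $82,600.
Difference $82,700 − $82,600 = +$100 applied to largest clients served (Upper Bridge): Upper Bridge becomes $29,800.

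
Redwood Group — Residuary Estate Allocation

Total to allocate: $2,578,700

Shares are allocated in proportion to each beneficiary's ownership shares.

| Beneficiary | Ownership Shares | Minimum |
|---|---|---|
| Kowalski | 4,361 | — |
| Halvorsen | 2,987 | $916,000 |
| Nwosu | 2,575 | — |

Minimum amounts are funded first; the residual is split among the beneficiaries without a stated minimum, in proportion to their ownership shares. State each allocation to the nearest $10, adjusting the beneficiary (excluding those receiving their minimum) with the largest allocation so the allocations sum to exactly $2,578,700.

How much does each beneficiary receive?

Kowalski: $1,045,420; Halvorsen: $916,000; Nwosu: $617,280

Minimums first: Halvorsen $916,000. Remaining pool $1,662,700.
Remaining pool split over remaining ownership shares 6,936: Kowalski 1,045,420.23 → $1,045,420; Nwosu 617,279.77 → $617,280.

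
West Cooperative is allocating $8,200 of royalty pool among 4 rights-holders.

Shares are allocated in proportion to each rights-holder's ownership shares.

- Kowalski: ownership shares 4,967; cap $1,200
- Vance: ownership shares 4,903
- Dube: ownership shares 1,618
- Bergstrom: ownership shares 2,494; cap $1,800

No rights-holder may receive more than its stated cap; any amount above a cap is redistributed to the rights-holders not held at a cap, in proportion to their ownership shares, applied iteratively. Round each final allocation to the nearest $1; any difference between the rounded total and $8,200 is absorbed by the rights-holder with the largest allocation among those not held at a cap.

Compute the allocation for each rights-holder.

Combined ownership shares = 13,982.
Unconstrained shares: Kowalski 2,912.99; Vance 2,875.45; Dube 948.91; Bergstrom 1,462.65.
Cap binds for Kowalski ($1,200); residual $7,000 reallocated over remaining ownership shares 9,015.
Cap binds for Bergstrom ($1,800); residual $5,200 reallocated over remaining ownership shares 6,521.
Redistributed shares: Vance 3,909.77 → $3,910; Dube 1,290.23 → $1,290.

Kowalski: $1,200 | Vance: $3,910 | Dube: $1,290 | Bergstrom: $1,800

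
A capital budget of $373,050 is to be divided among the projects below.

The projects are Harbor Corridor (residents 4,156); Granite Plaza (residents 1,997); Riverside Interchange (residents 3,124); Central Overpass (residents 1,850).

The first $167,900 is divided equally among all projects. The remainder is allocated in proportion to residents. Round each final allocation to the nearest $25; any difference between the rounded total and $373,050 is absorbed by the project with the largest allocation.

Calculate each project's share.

Equal tier: $167,900 ÷ 4 = $41,975 apiece.
Remainder $205,150 by residents (total 11,127): Harbor Corridor 76,624.73 → $76,625; Granite Plaza 36,818.96 → $36,825; Riverside Interchange 57,597.61 → $57,600; Central Overpass 34,108.70 → $34,100.
Totals: Harbor Corridor $41,975 + $76,625 = $118,600; Granite Plaza $41,975 + $36,825 = $78,800; Riverside Interchange $41,975 + $57,600 = $99,575; Central Overpass $41,975 + $34,100 = $76,075.

Harbor Corridor: $118,600 · Granite Plaza: $78,800 · Riverside Interchange: $99,575 · Central Overpass: $76,075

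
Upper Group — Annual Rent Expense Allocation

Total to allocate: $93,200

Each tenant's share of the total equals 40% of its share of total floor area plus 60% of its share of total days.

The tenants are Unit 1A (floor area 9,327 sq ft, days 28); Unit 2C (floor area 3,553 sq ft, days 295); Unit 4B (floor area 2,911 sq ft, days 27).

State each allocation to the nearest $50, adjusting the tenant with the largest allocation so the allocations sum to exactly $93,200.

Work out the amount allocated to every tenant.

Unit 1A: $26,500; Unit 2C: $55,500; Unit 4B: $11,200

Totals — floor area 15,791, days 350.
Composite weights (40% floor area + 60% days): Unit 1A 0.2843; Unit 2C 0.5957; Unit 4B 0.1200.
Proportional shares: Unit 1A 26,493.14; Unit 2C 55,520.63; Unit 4B 11,186.23.
At nearest $50: Unit 1A $26,500; Unit 2C $55,500; Unit 4B $11,200. Sum = $93,200.
Rounded total matches; no reconciliation needed.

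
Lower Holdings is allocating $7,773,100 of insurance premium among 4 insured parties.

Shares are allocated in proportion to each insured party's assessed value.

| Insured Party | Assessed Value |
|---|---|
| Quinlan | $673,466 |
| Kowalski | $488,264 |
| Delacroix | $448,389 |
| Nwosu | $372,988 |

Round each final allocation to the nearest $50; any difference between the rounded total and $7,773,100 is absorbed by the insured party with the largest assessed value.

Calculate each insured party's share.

Assessed value total: 673,466 + 488,264 + 448,389 + 372,988 = 1,983,107.
Unrounded shares: Quinlan 2,639,755.98; Kowalski 1,913,827.59; Delacroix 1,757,531.26; Nwosu 1,461,985.17.
After rounding ($50): Quinlan $2,639,750; Kowalski $1,913,850; Delacroix $1,757,550; Nwosu $1,462,000. Sum = $7,773,150.
Difference $7,773,100 − $7,773,150 = −$50 applied to largest assessed value (Quinlan): Quinlan becomes $2,639,700.

Quinlan: $2,639,700 | Kowalski: $1,913,850 | Delacroix: $1,757,550 | Nwosu: $1,462,000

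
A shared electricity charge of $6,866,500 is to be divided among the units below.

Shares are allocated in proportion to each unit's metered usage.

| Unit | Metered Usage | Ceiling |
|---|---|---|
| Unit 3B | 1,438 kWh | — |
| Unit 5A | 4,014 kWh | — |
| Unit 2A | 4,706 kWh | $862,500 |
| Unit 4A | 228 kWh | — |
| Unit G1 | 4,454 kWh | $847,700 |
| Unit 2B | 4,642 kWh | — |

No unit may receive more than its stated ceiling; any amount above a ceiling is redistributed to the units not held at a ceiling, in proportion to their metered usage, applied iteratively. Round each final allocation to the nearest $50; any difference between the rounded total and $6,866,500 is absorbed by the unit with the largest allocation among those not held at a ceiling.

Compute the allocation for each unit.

Unit 3B: $718,350 | Unit 5A: $2,005,150 | Unit 2A: $862,500 | Unit 4A: $113,900 | Unit G1: $847,700 | Unit 2B: $2,318,900

Sum of metered usage: 19,482.
Unconstrained shares: Unit 3B 506,828.20; Unit 5A 1,414,748.54; Unit 2A 1,658,646.39; Unit 4A 80,359.41; Unit G1 1,569,828.10; Unit 2B 1,636,089.36.
Cap binds for Unit 2A ($862,500), Unit G1 ($847,700); residual $5,156,300 reallocated over remaining metered usage 10,322.
Redistributed shares: Unit 3B 718,345.22 → $718,350; Unit 5A 2,005,172.27 → $2,005,150; Unit 4A 113,896.18 → $113,900; Unit 2B 2,318,886.32 → $2,318,900.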